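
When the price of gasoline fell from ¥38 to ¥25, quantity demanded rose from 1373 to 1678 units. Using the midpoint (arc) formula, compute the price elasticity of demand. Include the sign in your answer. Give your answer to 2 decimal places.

-0.48

ΔQ = 1678 − 1373 = 305; ΔP = 25 − 38 = -13.
Midpoints: P̄ = 31.50, Q̄ = 1525.5.
ε = (ΔQ/ΔP)(P̄/Q̄) = (305/-13)(31.50/1525.5).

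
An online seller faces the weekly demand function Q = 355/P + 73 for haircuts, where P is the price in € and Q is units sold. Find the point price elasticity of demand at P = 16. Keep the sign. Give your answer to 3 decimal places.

-0.233

At P = 16, Q = 95.188.
dQ/dP = −355/P² = -1.387.
ε = (dQ/dP)(P/Q) = (-1.387)(16/95.188).
|ε| < 1, so demand is inelastic at this price.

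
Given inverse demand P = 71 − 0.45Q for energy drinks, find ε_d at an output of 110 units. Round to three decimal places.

At Q = 110, P = 71 − 0.45(110) = 21.50.
dP/dQ = −0.45, so dQ/dP = 1/(−0.45) = -2.222.
ε = (dQ/dP)(P/Q) = (-2.222)(21.50/110).

-0.434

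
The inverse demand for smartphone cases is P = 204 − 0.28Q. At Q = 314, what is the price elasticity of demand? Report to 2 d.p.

At Q = 314, P = 204 − 0.28(314) = 116.08.
dP/dQ = −0.28, so dQ/dP = 1/(−0.28) = -3.571.
ε = (dQ/dP)(P/Q) = (-3.571)(116.08/314).

-1.32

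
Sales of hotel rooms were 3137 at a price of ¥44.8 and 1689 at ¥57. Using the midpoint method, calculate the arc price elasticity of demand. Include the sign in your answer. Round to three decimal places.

-2.504

ΔQ = 1689 − 3137 = -1448; ΔP = 57 − 44.8 = 12.2.
Midpoints: P̄ = 50.90, Q̄ = 2413.0.
ε = (ΔQ/ΔP)(P̄/Q̄) = (-1448/12.2)(50.90/2413.0).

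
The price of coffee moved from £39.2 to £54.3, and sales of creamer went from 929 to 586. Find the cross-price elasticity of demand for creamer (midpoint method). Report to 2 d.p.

ΔQ_x = 586 − 929 = -343; ΔP_y = 54.3 − 39.2 = 15.1.
Midpoints: P̄_y = 46.75, Q̄_x = 757.5.
ε_xy = (ΔQ_x/ΔP_y)(P̄_y/Q̄_x) = (-343/15.1)(46.75/757.5).

-1.40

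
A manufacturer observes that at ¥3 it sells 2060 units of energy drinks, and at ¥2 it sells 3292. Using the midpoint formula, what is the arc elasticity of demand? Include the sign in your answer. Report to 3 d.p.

-1.151

ΔQ = 3292 − 2060 = 1232; ΔP = 2 − 3 = -1.
Midpoints: P̄ = 2.50, Q̄ = 2676.0.
ε = (ΔQ/ΔP)(P̄/Q̄) = (1232/-1)(2.50/2676.0).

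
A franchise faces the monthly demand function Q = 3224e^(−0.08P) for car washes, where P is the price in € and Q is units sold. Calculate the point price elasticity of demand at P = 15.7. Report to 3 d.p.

-1.256

At P = 15.7, Q = 918.166.
dQ/dP = −0.08·3224e^(−0.08P) = −0.08Q = -73.453.
ε = (dQ/dP)(P/Q) = (-73.453)(15.7/918.166).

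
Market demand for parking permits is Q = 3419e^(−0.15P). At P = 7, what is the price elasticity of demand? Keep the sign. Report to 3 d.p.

At P = 7, Q = 1196.437.
dQ/dP = −0.15·3419e^(−0.15P) = −0.15Q = -179.466.
ε = (dQ/dP)(P/Q) = (-179.466)(7/1196.437).

-1.050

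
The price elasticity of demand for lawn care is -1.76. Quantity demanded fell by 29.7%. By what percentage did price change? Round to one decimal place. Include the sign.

%ΔP ≈ %ΔQ / ε = (-29.7%)/(-1.76) = 16.88%.

16.9%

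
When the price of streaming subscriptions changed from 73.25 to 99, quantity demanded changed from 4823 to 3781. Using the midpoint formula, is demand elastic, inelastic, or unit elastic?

Arc ε ≈ -0.810.
|ε| = 0.81 < 1.

inelastic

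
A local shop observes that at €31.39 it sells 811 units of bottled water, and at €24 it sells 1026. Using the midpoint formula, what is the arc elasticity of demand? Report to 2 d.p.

-0.88

ΔQ = 1026 − 811 = 215; ΔP = 24 − 31.39 = -7.39.
Midpoints: P̄ = 27.70, Q̄ = 918.5.
ε = (ΔQ/ΔP)(P̄/Q̄) = (215/-7.39)(27.70/918.5).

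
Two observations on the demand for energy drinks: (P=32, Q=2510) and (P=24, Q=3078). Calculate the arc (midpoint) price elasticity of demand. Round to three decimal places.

-0.712

ΔQ = 3078 − 2510 = 568; ΔP = 24 − 32 = -8.
Midpoints: P̄ = 28.00, Q̄ = 2794.0.
ε = (ΔQ/ΔP)(P̄/Q̄) = (568/-8)(28.00/2794.0).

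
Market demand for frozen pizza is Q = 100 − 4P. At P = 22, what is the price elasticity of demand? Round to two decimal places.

At P = 22, Q = 12.
dQ/dP = −4.
ε = (dQ/dP)(P/Q) = (-4)(22/12).
|ε| > 1, so demand is elastic at this price.

-7.33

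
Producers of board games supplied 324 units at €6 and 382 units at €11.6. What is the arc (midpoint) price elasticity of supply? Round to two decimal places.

ΔQ = 382 − 324 = 58; ΔP = 11.6 − 6 = 5.6.
Midpoints: P̄ = 8.80, Q̄ = 353.0.
ε_s = (ΔQ/ΔP)(P̄/Q̄) = (58/5.6)(8.80/353.0).

0.26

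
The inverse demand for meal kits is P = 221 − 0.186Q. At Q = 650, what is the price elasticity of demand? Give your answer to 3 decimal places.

At Q = 650, P = 221 − 0.186(650) = 100.10.
dP/dQ = −0.186, so dQ/dP = 1/(−0.186) = -5.376.
ε = (dQ/dP)(P/Q) = (-5.376)(100.10/650).

-0.828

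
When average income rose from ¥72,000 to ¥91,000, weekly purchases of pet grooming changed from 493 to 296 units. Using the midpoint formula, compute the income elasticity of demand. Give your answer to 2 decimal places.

-2.14

ΔQ = -197, ΔI = 19000. Midpoints: Ī = 81,500, Q̄ = 394.5.
ε_I = (ΔQ/ΔI)(Ī/Q̄) = (-197/19000)(81500/394.5).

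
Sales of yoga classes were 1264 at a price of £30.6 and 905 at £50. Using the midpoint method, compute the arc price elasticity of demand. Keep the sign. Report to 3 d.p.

-0.688

ΔQ = 905 − 1264 = -359; ΔP = 50 − 30.6 = 19.4.
Midpoints: P̄ = 40.30, Q̄ = 1084.5.
ε = (ΔQ/ΔP)(P̄/Q̄) = (-359/19.4)(40.30/1084.5).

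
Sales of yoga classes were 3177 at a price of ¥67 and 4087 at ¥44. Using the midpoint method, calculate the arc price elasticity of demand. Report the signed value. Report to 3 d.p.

-0.605

ΔQ = 4087 − 3177 = 910; ΔP = 44 − 67 = -23.
Midpoints: P̄ = 55.50, Q̄ = 3632.0.
ε = (ΔQ/ΔP)(P̄/Q̄) = (910/-23)(55.50/3632.0).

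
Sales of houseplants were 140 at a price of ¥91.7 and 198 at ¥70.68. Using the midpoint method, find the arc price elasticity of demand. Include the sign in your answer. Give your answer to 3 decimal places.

-1.326

ΔQ = 198 − 140 = 58; ΔP = 70.68 − 91.7 = -21.02.
Midpoints: P̄ = 81.19, Q̄ = 169.0.
ε = (ΔQ/ΔP)(P̄/Q̄) = (58/-21.02)(81.19/169.0).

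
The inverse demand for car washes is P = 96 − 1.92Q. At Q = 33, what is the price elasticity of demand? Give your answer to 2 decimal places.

At Q = 33, P = 96 − 1.92(33) = 32.64.
dP/dQ = −1.92, so dQ/dP = 1/(−1.92) = -0.521.
ε = (dQ/dP)(P/Q) = (-0.521)(32.64/33).

-0.52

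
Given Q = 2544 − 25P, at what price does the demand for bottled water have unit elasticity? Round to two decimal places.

50.88

For linear demand Q = a − bP, ε = −bP/(a − bP). |ε| = 1 when bP = a − bP, i.e. P = a/(2b).
P = 2544/(2·25) = 2544/50 = 50.8800.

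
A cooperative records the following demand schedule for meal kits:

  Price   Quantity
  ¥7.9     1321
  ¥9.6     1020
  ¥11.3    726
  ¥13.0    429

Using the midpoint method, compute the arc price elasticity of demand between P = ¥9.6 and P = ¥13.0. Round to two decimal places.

-2.71

At P = 9.6, Q = 1020; at P = 13.0, Q = 429.
ΔQ = -591, ΔP = 3.4. Midpoints: P̄ = 11.30, Q̄ = 724.5.
ε = (ΔQ/ΔP)(P̄/Q̄) = (-591/3.4)(11.30/724.5).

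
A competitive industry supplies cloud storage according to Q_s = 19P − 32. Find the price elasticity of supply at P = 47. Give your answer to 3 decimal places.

At P = 47, Q_s = 861.
dQ_s/dP = 19.
ε_s = (dQ_s/dP)(P/Q_s) = (19)(47/861).

1.037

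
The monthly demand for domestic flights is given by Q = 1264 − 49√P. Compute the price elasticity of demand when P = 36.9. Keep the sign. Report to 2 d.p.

-0.15

At P = 36.9, Q = 966.348.
dQ/dP = −49/(2√P) = -4.033.
ε = (dQ/dP)(P/Q) = (-4.033)(36.9/966.348).
|ε| < 1, so demand is inelastic at this price.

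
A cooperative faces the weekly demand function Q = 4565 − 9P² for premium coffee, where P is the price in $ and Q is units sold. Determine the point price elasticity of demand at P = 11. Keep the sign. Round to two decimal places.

At P = 11, Q = 3476.
dQ/dP = −18P = -198.
ε = (dQ/dP)(P/Q) = (-198)(11/3476).

-0.63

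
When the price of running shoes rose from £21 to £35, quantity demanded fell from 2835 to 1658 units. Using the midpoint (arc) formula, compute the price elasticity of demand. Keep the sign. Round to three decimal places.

ΔQ = 1658 − 2835 = -1177; ΔP = 35 − 21 = 14.
Midpoints: P̄ = 28.00, Q̄ = 2246.5.
ε = (ΔQ/ΔP)(P̄/Q̄) = (-1177/14)(28.00/2246.5).

-1.048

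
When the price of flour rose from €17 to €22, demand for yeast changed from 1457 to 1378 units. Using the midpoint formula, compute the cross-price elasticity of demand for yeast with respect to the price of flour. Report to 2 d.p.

ΔQ_x = 1378 − 1457 = -79; ΔP_y = 22 − 17 = 5.
Midpoints: P̄_y = 19.50, Q̄_x = 1417.5.
ε_xy = (ΔQ_x/ΔP_y)(P̄_y/Q̄_x) = (-79/5)(19.50/1417.5).

-0.22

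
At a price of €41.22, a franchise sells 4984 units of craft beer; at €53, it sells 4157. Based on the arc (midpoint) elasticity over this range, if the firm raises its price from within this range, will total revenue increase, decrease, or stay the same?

Arc ε = (-827/11.78)(47.11/4570.5) ≈ -0.724.
|ε| = 0.72 < 1, so demand is inelastic. A price rise therefore raises total revenue.

increase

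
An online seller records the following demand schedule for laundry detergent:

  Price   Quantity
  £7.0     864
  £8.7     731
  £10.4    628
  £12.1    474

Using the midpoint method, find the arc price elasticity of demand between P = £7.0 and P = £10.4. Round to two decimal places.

At P = 7.0, Q = 864; at P = 10.4, Q = 628.
ΔQ = -236, ΔP = 3.4. Midpoints: P̄ = 8.70, Q̄ = 746.0.
ε = (ΔQ/ΔP)(P̄/Q̄) = (-236/3.4)(8.70/746.0).

-0.81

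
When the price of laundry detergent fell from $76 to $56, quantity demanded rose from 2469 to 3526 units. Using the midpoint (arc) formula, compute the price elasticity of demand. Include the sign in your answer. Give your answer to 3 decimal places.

ΔQ = 3526 − 2469 = 1057; ΔP = 56 − 76 = -20.
Midpoints: P̄ = 66.00, Q̄ = 2997.5.
ε = (ΔQ/ΔP)(P̄/Q̄) = (1057/-20)(66.00/2997.5).

-1.164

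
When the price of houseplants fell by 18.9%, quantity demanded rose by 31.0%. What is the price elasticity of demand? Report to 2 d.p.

-1.64

ε = %ΔQ / %ΔP = (31.0)/(-18.9) = -1.640.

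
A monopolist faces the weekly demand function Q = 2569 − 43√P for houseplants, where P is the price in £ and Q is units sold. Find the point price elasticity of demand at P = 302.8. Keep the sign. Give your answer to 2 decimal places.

-0.21

At P = 302.8, Q = 1820.751.
dQ/dP = −43/(2√P) = -1.236.
ε = (dQ/dP)(P/Q) = (-1.236)(302.8/1820.751).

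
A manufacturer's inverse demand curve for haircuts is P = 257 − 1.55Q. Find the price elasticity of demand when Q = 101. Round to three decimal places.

At Q = 101, P = 257 − 1.55(101) = 100.45.
dP/dQ = −1.55, so dQ/dP = 1/(−1.55) = -0.645.
ε = (dQ/dP)(P/Q) = (-0.645)(100.45/101).

-0.642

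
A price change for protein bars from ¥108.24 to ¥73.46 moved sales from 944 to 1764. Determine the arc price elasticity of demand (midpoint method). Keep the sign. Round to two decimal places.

ΔQ = 1764 − 944 = 820; ΔP = 73.46 − 108.24 = -34.78.
Midpoints: P̄ = 90.85, Q̄ = 1354.0.
ε = (ΔQ/ΔP)(P̄/Q̄) = (820/-34.78)(90.85/1354.0).

-1.58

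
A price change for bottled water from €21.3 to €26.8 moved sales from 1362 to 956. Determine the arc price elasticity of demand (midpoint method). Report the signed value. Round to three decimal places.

ΔQ = 956 − 1362 = -406; ΔP = 26.8 − 21.3 = 5.5.
Midpoints: P̄ = 24.05, Q̄ = 1159.0.
ε = (ΔQ/ΔP)(P̄/Q̄) = (-406/5.5)(24.05/1159.0).

-1.532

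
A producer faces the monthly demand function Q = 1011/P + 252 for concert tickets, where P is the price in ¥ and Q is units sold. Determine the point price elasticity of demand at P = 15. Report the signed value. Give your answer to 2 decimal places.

-0.21

At P = 15, Q = 319.400.
dQ/dP = −1011/P² = -4.493.
ε = (dQ/dP)(P/Q) = (-4.493)(15/319.400).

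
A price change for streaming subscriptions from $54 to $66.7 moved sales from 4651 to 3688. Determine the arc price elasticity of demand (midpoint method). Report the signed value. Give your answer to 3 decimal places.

-1.098

ΔQ = 3688 − 4651 = -963; ΔP = 66.7 − 54 = 12.7.
Midpoints: P̄ = 60.35, Q̄ = 4169.5.
ε = (ΔQ/ΔP)(P̄/Q̄) = (-963/12.7)(60.35/4169.5).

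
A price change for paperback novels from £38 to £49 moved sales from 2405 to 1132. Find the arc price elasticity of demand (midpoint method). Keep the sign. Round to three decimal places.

ΔQ = 1132 − 2405 = -1273; ΔP = 49 − 38 = 11.
Midpoints: P̄ = 43.50, Q̄ = 1768.5.
ε = (ΔQ/ΔP)(P̄/Q̄) = (-1273/11)(43.50/1768.5).

-2.847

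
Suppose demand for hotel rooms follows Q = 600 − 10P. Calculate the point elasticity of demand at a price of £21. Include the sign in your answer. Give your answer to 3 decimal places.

At P = 21, Q = 390.
dQ/dP = −10.
ε = (dQ/dP)(P/Q) = (-10)(21/390).

-0.538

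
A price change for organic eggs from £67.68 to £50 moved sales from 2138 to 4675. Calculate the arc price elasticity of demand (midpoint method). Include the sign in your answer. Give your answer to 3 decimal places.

ΔQ = 4675 − 2138 = 2537; ΔP = 50 − 67.68 = -17.68.
Midpoints: P̄ = 58.84, Q̄ = 3406.5.
ε = (ΔQ/ΔP)(P̄/Q̄) = (2537/-17.68)(58.84/3406.5).

-2.479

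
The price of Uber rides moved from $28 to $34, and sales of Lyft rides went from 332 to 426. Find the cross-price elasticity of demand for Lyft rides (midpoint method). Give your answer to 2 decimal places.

ΔQ_x = 426 − 332 = 94; ΔP_y = 34 − 28 = 6.
Midpoints: P̄_y = 31.00, Q̄_x = 379.0.
ε_xy = (ΔQ_x/ΔP_y)(P̄_y/Q̄_x) = (94/6)(31.00/379.0).

1.28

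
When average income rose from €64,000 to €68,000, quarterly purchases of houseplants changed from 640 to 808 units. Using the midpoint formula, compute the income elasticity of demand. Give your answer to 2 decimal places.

3.83

ΔQ = 168, ΔI = 4000. Midpoints: Ī = 66,000, Q̄ = 724.0.
ε_I = (ΔQ/ΔI)(Ī/Q̄) = (168/4000)(66000/724.0).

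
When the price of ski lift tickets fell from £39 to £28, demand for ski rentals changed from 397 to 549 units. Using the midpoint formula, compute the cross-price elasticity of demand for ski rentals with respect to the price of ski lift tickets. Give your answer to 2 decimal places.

ΔQ_x = 549 − 397 = 152; ΔP_y = 28 − 39 = -11.
Midpoints: P̄_y = 33.50, Q̄_x = 473.0.
ε_xy = (ΔQ_x/ΔP_y)(P̄_y/Q̄_x) = (152/-11)(33.50/473.0).
ε_xy < 0, so the goods are complements.

-0.98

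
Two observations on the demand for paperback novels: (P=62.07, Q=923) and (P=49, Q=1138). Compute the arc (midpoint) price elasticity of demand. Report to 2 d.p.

ΔQ = 1138 − 923 = 215; ΔP = 49 − 62.07 = -13.07.
Midpoints: P̄ = 55.53, Q̄ = 1030.5.
ε = (ΔQ/ΔP)(P̄/Q̄) = (215/-13.07)(55.53/1030.5).

-0.89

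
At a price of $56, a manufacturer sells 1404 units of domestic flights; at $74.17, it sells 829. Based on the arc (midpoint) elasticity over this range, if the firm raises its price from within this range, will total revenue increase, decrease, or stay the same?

Arc ε = (-575/18.17)(65.09/1116.5) ≈ -1.845.
|ε| = 1.84 > 1, so demand is elastic. A price rise therefore reduces total revenue.

decrease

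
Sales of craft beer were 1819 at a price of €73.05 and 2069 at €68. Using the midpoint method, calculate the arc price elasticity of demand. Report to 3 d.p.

ΔQ = 2069 − 1819 = 250; ΔP = 68 − 73.05 = -5.05.
Midpoints: P̄ = 70.53, Q̄ = 1944.0.
ε = (ΔQ/ΔP)(P̄/Q̄) = (250/-5.05)(70.53/1944.0).

-1.796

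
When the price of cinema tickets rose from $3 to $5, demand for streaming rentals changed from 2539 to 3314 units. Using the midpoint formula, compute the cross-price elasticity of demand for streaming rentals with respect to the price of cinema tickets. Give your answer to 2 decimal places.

0.53

ΔQ_x = 3314 − 2539 = 775; ΔP_y = 5 − 3 = 2.
Midpoints: P̄_y = 4.00, Q̄_x = 2926.5.
ε_xy = (ΔQ_x/ΔP_y)(P̄_y/Q̄_x) = (775/2)(4.00/2926.5).
ε_xy > 0, so the goods are substitutes.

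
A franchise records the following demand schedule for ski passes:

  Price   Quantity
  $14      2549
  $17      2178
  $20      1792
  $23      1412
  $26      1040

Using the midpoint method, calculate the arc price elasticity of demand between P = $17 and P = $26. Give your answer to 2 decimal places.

-1.69

At P = 17, Q = 2178; at P = 26, Q = 1040.
ΔQ = -1138, ΔP = 9. Midpoints: P̄ = 21.50, Q̄ = 1609.0.
ε = (ΔQ/ΔP)(P̄/Q̄) = (-1138/9)(21.50/1609.0).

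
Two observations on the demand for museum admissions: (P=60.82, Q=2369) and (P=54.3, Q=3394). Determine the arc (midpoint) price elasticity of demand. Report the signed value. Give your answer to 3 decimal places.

-3.140

ΔQ = 3394 − 2369 = 1025; ΔP = 54.3 − 60.82 = -6.52.
Midpoints: P̄ = 57.56, Q̄ = 2881.5.
ε = (ΔQ/ΔP)(P̄/Q̄) = (1025/-6.52)(57.56/2881.5).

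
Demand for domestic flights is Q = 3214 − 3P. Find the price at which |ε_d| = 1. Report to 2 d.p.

535.67

For linear demand Q = a − bP, ε = −bP/(a − bP). |ε| = 1 when bP = a − bP, i.e. P = a/(2b).
P = 3214/(2·3) = 3214/6 = 535.6667.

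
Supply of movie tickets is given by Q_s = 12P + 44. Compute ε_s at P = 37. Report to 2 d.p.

0.91

At P = 37, Q_s = 488.
dQ_s/dP = 12.
ε_s = (dQ_s/dP)(P/Q_s) = (12)(37/488).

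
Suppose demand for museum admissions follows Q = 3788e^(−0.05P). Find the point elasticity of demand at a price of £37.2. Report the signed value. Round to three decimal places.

-1.860

At P = 37.2, Q = 589.688.
dQ/dP = −0.05·3788e^(−0.05P) = −0.05Q = -29.484.
ε = (dQ/dP)(P/Q) = (-29.484)(37.2/589.688).
|ε| > 1, so demand is elastic at this price.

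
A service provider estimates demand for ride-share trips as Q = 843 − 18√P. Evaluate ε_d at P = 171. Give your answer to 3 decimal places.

At P = 171, Q = 607.619.
dQ/dP = −18/(2√P) = -0.688.
ε = (dQ/dP)(P/Q) = (-0.688)(171/607.619).

-0.194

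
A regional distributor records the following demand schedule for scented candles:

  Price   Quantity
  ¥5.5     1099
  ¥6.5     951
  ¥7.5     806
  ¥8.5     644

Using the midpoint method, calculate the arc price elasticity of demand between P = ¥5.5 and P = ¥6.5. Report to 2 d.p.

-0.87

At P = 5.5, Q = 1099; at P = 6.5, Q = 951.
ΔQ = -148, ΔP = 1.0. Midpoints: P̄ = 6.00, Q̄ = 1025.0.
ε = (ΔQ/ΔP)(P̄/Q̄) = (-148/1.0)(6.00/1025.0).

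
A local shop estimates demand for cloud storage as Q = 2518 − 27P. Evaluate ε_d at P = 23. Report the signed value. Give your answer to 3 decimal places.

-0.327

At P = 23, Q = 1897.
dQ/dP = −27.
ε = (dQ/dP)(P/Q) = (-27)(23/1897).
|ε| < 1, so demand is inelastic at this price.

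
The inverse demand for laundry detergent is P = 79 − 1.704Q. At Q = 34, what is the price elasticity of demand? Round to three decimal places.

At Q = 34, P = 79 − 1.704(34) = 21.06.
dP/dQ = −1.704, so dQ/dP = 1/(−1.704) = -0.587.
ε = (dQ/dP)(P/Q) = (-0.587)(21.06/34).

-0.364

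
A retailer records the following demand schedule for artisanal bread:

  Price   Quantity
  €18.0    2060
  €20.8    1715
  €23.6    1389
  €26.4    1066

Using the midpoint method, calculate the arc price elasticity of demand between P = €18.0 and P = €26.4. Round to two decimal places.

-1.68

At P = 18.0, Q = 2060; at P = 26.4, Q = 1066.
ΔQ = -994, ΔP = 8.4. Midpoints: P̄ = 22.20, Q̄ = 1563.0.
ε = (ΔQ/ΔP)(P̄/Q̄) = (-994/8.4)(22.20/1563.0).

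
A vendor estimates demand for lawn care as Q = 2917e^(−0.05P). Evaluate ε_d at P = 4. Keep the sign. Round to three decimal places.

-0.200

At P = 4, Q = 2388.238.
dQ/dP = −0.05·2917e^(−0.05P) = −0.05Q = -119.412.
ε = (dQ/dP)(P/Q) = (-119.412)(4/2388.238).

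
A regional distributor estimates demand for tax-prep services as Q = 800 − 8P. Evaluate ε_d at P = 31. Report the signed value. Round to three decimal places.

-0.449

At P = 31, Q = 552.
dQ/dP = −8.
ε = (dQ/dP)(P/Q) = (-8)(31/552).
|ε| < 1, so demand is inelastic at this price.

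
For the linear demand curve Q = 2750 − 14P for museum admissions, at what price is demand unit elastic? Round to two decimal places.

For linear demand Q = a − bP, ε = −bP/(a − bP). |ε| = 1 when bP = a − bP, i.e. P = a/(2b).
P = 2750/(2·14) = 2750/28 = 98.2143.

98.21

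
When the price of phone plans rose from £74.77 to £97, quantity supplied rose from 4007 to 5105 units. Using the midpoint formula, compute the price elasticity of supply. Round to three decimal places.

0.931

ΔQ = 5105 − 4007 = 1098; ΔP = 97 − 74.77 = 22.23.
Midpoints: P̄ = 85.88, Q̄ = 4556.0.
ε_s = (ΔQ/ΔP)(P̄/Q̄) = (1098/22.23)(85.88/4556.0).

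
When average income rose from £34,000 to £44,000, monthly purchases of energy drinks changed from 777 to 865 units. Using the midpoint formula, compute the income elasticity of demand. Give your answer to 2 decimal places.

ΔQ = 88, ΔI = 10000. Midpoints: Ī = 39,000, Q̄ = 821.0.
ε_I = (ΔQ/ΔI)(Ī/Q̄) = (88/10000)(39000/821.0).

0.42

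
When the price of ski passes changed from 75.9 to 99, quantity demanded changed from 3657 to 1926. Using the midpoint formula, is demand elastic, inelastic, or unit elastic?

Arc ε ≈ -2.348.
|ε| = 2.35 > 1.

elastic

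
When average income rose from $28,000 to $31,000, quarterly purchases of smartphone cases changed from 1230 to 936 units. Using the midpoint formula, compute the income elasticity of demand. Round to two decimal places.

-2.67

ΔQ = -294, ΔI = 3000. Midpoints: Ī = 29,500, Q̄ = 1083.0.
ε_I = (ΔQ/ΔI)(Ī/Q̄) = (-294/3000)(29500/1083.0).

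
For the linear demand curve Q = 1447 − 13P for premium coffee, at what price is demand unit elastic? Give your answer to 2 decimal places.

55.65

For linear demand Q = a − bP, ε = −bP/(a − bP). |ε| = 1 when bP = a − bP, i.e. P = a/(2b).
P = 1447/(2·13) = 1447/26 = 55.6538.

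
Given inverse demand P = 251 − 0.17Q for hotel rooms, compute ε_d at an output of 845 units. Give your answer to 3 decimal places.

-0.747

At Q = 845, P = 251 − 0.17(845) = 107.35.
dP/dQ = −0.17, so dQ/dP = 1/(−0.17) = -5.882.
ε = (dQ/dP)(P/Q) = (-5.882)(107.35/845).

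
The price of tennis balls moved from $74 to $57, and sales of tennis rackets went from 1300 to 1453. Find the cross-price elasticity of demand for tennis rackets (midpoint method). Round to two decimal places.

-0.43

ΔQ_x = 1453 − 1300 = 153; ΔP_y = 57 − 74 = -17.
Midpoints: P̄_y = 65.50, Q̄_x = 1376.5.
ε_xy = (ΔQ_x/ΔP_y)(P̄_y/Q̄_x) = (153/-17)(65.50/1376.5).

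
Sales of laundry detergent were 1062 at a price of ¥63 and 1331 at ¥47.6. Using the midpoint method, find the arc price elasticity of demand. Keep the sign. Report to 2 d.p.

ΔQ = 1331 − 1062 = 269; ΔP = 47.6 − 63 = -15.4.
Midpoints: P̄ = 55.30, Q̄ = 1196.5.
ε = (ΔQ/ΔP)(P̄/Q̄) = (269/-15.4)(55.30/1196.5).

-0.81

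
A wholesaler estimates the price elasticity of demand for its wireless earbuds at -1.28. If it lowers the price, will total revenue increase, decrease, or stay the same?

increase

|ε| = 1.28 > 1, so demand is elastic. A price cut therefore raises total revenue.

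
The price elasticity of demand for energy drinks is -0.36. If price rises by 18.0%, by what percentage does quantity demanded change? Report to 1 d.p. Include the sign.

-6.5%

%ΔQ ≈ ε × %ΔP = (-0.36)(18.0%) = -6.48%.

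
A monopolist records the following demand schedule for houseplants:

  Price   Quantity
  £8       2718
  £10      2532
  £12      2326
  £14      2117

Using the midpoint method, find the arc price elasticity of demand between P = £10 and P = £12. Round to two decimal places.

-0.47

At P = 10, Q = 2532; at P = 12, Q = 2326.
ΔQ = -206, ΔP = 2. Midpoints: P̄ = 11.00, Q̄ = 2429.0.
ε = (ΔQ/ΔP)(P̄/Q̄) = (-206/2)(11.00/2429.0).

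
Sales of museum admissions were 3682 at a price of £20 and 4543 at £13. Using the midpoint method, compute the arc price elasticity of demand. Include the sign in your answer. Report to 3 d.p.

-0.493

ΔQ = 4543 − 3682 = 861; ΔP = 13 − 20 = -7.
Midpoints: P̄ = 16.50, Q̄ = 4112.5.
ε = (ΔQ/ΔP)(P̄/Q̄) = (861/-7)(16.50/4112.5).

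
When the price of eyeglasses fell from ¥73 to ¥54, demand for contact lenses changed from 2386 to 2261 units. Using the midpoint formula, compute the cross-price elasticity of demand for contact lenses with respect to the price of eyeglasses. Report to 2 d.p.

ΔQ_x = 2261 − 2386 = -125; ΔP_y = 54 − 73 = -19.
Midpoints: P̄_y = 63.50, Q̄_x = 2323.5.
ε_xy = (ΔQ_x/ΔP_y)(P̄_y/Q̄_x) = (-125/-19)(63.50/2323.5).
ε_xy > 0, so the goods are substitutes.

0.18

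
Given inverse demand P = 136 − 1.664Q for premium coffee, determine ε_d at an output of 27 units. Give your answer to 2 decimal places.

-2.03

At Q = 27, P = 136 − 1.664(27) = 91.07.
dP/dQ = −1.664, so dQ/dP = 1/(−1.664) = -0.601.
ε = (dQ/dP)(P/Q) = (-0.601)(91.07/27).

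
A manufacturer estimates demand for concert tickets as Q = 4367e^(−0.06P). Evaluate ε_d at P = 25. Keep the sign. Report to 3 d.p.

-1.500

At P = 25, Q = 974.409.
dQ/dP = −0.06·4367e^(−0.06P) = −0.06Q = -58.465.
ε = (dQ/dP)(P/Q) = (-58.465)(25/974.409).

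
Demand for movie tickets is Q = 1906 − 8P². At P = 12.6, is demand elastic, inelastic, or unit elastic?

elastic

Q = 635.920, dQ/dP = -201.600.
ε = (dQ/dP)(P/Q) ≈ -3.994.
|ε| = 3.99 > 1.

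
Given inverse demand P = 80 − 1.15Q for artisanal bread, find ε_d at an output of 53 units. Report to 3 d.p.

At Q = 53, P = 80 − 1.15(53) = 19.05.
dP/dQ = −1.15, so dQ/dP = 1/(−1.15) = -0.870.
ε = (dQ/dP)(P/Q) = (-0.870)(19.05/53).

-0.313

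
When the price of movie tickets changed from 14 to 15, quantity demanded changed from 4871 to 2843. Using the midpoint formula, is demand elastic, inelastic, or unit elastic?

elastic

Arc ε ≈ -7.624.
|ε| = 7.62 > 1.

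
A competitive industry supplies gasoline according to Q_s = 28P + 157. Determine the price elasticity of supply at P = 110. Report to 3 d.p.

0.951

At P = 110, Q_s = 3237.
dQ_s/dP = 28.
ε_s = (dQ_s/dP)(P/Q_s) = (28)(110/3237).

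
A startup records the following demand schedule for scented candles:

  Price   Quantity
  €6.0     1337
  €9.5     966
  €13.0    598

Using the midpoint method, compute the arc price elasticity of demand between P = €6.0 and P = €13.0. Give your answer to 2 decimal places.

-1.04

At P = 6.0, Q = 1337; at P = 13.0, Q = 598.
ΔQ = -739, ΔP = 7.0. Midpoints: P̄ = 9.50, Q̄ = 967.5.
ε = (ΔQ/ΔP)(P̄/Q̄) = (-739/7.0)(9.50/967.5).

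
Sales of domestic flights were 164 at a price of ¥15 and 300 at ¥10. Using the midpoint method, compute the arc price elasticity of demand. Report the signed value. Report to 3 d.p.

ΔQ = 300 − 164 = 136; ΔP = 10 − 15 = -5.
Midpoints: P̄ = 12.50, Q̄ = 232.0.
ε = (ΔQ/ΔP)(P̄/Q̄) = (136/-5)(12.50/232.0).

-1.466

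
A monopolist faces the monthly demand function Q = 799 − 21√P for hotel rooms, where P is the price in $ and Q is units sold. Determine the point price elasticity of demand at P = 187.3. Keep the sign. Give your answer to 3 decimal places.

At P = 187.3, Q = 511.599.
dQ/dP = −21/(2√P) = -0.767.
ε = (dQ/dP)(P/Q) = (-0.767)(187.3/511.599).

-0.281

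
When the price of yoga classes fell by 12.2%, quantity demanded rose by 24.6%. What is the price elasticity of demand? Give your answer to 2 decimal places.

ε = %ΔQ / %ΔP = (24.6)/(-12.2) = -2.016.

-2.02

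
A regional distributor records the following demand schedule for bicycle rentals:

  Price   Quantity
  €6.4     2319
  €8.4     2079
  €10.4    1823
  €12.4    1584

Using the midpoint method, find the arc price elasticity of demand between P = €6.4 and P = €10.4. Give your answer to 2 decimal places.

-0.50

At P = 6.4, Q = 2319; at P = 10.4, Q = 1823.
ΔQ = -496, ΔP = 4.0. Midpoints: P̄ = 8.40, Q̄ = 2071.0.
ε = (ΔQ/ΔP)(P̄/Q̄) = (-496/4.0)(8.40/2071.0).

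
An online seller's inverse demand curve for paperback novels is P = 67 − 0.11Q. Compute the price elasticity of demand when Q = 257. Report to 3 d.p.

At Q = 257, P = 67 − 0.11(257) = 38.73.
dP/dQ = −0.11, so dQ/dP = 1/(−0.11) = -9.091.
ε = (dQ/dP)(P/Q) = (-9.091)(38.73/257).

-1.370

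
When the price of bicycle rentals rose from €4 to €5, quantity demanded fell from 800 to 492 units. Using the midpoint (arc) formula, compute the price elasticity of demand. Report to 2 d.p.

ΔQ = 492 − 800 = -308; ΔP = 5 − 4 = 1.
Midpoints: P̄ = 4.50, Q̄ = 646.0.
ε = (ΔQ/ΔP)(P̄/Q̄) = (-308/1)(4.50/646.0).

-2.15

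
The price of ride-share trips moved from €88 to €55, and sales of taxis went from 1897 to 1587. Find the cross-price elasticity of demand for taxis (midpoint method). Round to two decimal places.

ΔQ_x = 1587 − 1897 = -310; ΔP_y = 55 − 88 = -33.
Midpoints: P̄_y = 71.50, Q̄_x = 1742.0.
ε_xy = (ΔQ_x/ΔP_y)(P̄_y/Q̄_x) = (-310/-33)(71.50/1742.0).
ε_xy > 0, so the goods are substitutes.

0.39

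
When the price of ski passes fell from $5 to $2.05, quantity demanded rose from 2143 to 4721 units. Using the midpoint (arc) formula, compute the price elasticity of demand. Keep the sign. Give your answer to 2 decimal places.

ΔQ = 4721 − 2143 = 2578; ΔP = 2.05 − 5 = -2.95.
Midpoints: P̄ = 3.52, Q̄ = 3432.0.
ε = (ΔQ/ΔP)(P̄/Q̄) = (2578/-2.95)(3.52/3432.0).

-0.90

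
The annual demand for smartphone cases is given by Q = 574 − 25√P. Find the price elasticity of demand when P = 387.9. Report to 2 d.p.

At P = 387.9, Q = 81.621.
dQ/dP = −25/(2√P) = -0.635.
ε = (dQ/dP)(P/Q) = (-0.635)(387.9/81.621).

-3.02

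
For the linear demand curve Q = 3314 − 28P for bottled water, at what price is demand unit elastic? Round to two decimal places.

For linear demand Q = a − bP, ε = −bP/(a − bP). |ε| = 1 when bP = a − bP, i.e. P = a/(2b).
P = 3314/(2·28) = 3314/56 = 59.1786.

59.18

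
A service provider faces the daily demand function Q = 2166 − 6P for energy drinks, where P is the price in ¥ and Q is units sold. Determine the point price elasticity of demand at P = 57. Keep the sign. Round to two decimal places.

-0.19

At P = 57, Q = 1824.
dQ/dP = −6.
ε = (dQ/dP)(P/Q) = (-6)(57/1824).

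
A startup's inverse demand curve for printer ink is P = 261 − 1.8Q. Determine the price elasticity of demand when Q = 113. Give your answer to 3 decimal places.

At Q = 113, P = 261 − 1.8(113) = 57.60.
dP/dQ = −1.8, so dQ/dP = 1/(−1.8) = -0.556.
ε = (dQ/dP)(P/Q) = (-0.556)(57.60/113).

-0.283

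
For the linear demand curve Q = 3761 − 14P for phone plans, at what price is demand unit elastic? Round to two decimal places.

For linear demand Q = a − bP, ε = −bP/(a − bP). |ε| = 1 when bP = a − bP, i.e. P = a/(2b).
P = 3761/(2·14) = 3761/28 = 134.3214.

134.32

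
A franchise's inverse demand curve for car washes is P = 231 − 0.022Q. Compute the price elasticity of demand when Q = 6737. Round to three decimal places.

At Q = 6737, P = 231 − 0.022(6737) = 82.79.
dP/dQ = −0.022, so dQ/dP = 1/(−0.022) = -45.455.
ε = (dQ/dP)(P/Q) = (-45.455)(82.79/6737).

-0.559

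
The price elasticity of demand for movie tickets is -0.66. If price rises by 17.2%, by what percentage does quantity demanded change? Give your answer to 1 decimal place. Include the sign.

%ΔQ ≈ ε × %ΔP = (-0.66)(17.2%) = -11.35%.

-11.4%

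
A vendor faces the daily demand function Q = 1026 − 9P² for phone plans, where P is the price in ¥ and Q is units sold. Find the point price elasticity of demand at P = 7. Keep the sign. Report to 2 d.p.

-1.51

At P = 7, Q = 585.
dQ/dP = −18P = -126.
ε = (dQ/dP)(P/Q) = (-126)(7/585).
|ε| > 1, so demand is elastic at this price.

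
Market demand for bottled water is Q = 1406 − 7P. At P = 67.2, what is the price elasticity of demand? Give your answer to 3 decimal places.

-0.503

At P = 67.2, Q = 935.600.
dQ/dP = −7.
ε = (dQ/dP)(P/Q) = (-7)(67.2/935.600).
|ε| < 1, so demand is inelastic at this price.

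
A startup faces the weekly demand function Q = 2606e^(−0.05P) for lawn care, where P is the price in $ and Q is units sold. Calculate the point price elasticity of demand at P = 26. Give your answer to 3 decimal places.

At P = 26, Q = 710.218.
dQ/dP = −0.05·2606e^(−0.05P) = −0.05Q = -35.511.
ε = (dQ/dP)(P/Q) = (-35.511)(26/710.218).

-1.300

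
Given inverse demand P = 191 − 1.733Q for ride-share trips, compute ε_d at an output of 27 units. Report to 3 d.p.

At Q = 27, P = 191 − 1.733(27) = 144.21.
dP/dQ = −1.733, so dQ/dP = 1/(−1.733) = -0.577.
ε = (dQ/dP)(P/Q) = (-0.577)(144.21/27).

-3.082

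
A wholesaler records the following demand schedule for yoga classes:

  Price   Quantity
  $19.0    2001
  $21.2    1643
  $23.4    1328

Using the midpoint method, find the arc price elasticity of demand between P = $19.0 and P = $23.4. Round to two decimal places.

-1.95

At P = 19.0, Q = 2001; at P = 23.4, Q = 1328.
ΔQ = -673, ΔP = 4.4. Midpoints: P̄ = 21.20, Q̄ = 1664.5.
ε = (ΔQ/ΔP)(P̄/Q̄) = (-673/4.4)(21.20/1664.5).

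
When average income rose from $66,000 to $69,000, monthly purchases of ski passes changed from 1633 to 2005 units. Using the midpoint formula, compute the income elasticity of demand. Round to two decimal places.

4.60

ΔQ = 372, ΔI = 3000. Midpoints: Ī = 67,500, Q̄ = 1819.0.
ε_I = (ΔQ/ΔI)(Ī/Q̄) = (372/3000)(67500/1819.0).
ε_I > 0, so the good is normal.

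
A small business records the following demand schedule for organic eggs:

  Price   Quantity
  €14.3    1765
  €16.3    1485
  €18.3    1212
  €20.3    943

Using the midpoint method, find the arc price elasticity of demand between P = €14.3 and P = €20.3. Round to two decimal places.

-1.75

At P = 14.3, Q = 1765; at P = 20.3, Q = 943.
ΔQ = -822, ΔP = 6.0. Midpoints: P̄ = 17.30, Q̄ = 1354.0.
ε = (ΔQ/ΔP)(P̄/Q̄) = (-822/6.0)(17.30/1354.0).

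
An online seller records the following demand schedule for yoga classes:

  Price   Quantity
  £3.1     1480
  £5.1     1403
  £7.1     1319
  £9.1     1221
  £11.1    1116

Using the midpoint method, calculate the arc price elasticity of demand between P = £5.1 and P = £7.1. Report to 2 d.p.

-0.19

At P = 5.1, Q = 1403; at P = 7.1, Q = 1319.
ΔQ = -84, ΔP = 2.0. Midpoints: P̄ = 6.10, Q̄ = 1361.0.
ε = (ΔQ/ΔP)(P̄/Q̄) = (-84/2.0)(6.10/1361.0).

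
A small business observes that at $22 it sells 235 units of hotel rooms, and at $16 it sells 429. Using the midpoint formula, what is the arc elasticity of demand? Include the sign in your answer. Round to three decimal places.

ΔQ = 429 − 235 = 194; ΔP = 16 − 22 = -6.
Midpoints: P̄ = 19.00, Q̄ = 332.0.
ε = (ΔQ/ΔP)(P̄/Q̄) = (194/-6)(19.00/332.0).

-1.850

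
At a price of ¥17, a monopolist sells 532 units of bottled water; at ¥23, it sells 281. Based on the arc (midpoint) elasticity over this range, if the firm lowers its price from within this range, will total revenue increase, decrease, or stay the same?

Arc ε = (-251/6)(20.00/406.5) ≈ -2.058.
|ε| = 2.06 > 1, so demand is elastic. A price cut therefore raises total revenue.

increase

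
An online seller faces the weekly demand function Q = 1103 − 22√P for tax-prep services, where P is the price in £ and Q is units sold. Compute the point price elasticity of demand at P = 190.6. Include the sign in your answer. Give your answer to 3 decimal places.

At P = 190.6, Q = 799.272.
dQ/dP = −22/(2√P) = -0.797.
ε = (dQ/dP)(P/Q) = (-0.797)(190.6/799.272).

-0.190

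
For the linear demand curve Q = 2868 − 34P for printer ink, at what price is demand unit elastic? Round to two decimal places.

42.18

For linear demand Q = a − bP, ε = −bP/(a − bP). |ε| = 1 when bP = a − bP, i.e. P = a/(2b).
P = 2868/(2·34) = 2868/68 = 42.1765.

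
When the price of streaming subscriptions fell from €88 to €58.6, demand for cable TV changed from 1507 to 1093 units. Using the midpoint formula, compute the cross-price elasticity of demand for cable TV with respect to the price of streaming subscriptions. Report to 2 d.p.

0.79

ΔQ_x = 1093 − 1507 = -414; ΔP_y = 58.6 − 88 = -29.4.
Midpoints: P̄_y = 73.30, Q̄_x = 1300.0.
ε_xy = (ΔQ_x/ΔP_y)(P̄_y/Q̄_x) = (-414/-29.4)(73.30/1300.0).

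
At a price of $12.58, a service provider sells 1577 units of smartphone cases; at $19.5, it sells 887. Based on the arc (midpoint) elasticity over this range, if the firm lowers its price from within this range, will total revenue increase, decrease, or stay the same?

increase

Arc ε = (-690/6.92)(16.04/1232.0) ≈ -1.298.
|ε| = 1.30 > 1, so demand is elastic. A price cut therefore raises total revenue.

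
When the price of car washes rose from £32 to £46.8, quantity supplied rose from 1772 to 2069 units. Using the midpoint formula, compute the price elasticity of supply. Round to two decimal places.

0.41

ΔQ = 2069 − 1772 = 297; ΔP = 46.8 − 32 = 14.8.
Midpoints: P̄ = 39.40, Q̄ = 1920.5.
ε_s = (ΔQ/ΔP)(P̄/Q̄) = (297/14.8)(39.40/1920.5).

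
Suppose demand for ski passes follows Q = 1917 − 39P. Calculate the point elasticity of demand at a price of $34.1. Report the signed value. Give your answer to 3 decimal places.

At P = 34.1, Q = 587.100.
dQ/dP = −39.
ε = (dQ/dP)(P/Q) = (-39)(34.1/587.100).

-2.265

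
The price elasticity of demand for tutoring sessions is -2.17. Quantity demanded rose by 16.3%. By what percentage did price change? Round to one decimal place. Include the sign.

-7.5%

%ΔP ≈ %ΔQ / ε = (16.3%)/(-2.17) = -7.51%.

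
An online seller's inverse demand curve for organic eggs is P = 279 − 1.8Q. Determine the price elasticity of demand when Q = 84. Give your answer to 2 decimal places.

-0.85

At Q = 84, P = 279 − 1.8(84) = 127.80.
dP/dQ = −1.8, so dQ/dP = 1/(−1.8) = -0.556.
ε = (dQ/dP)(P/Q) = (-0.556)(127.80/84).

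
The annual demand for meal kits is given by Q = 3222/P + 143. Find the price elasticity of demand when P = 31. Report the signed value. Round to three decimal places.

At P = 31, Q = 246.935.
dQ/dP = −3222/P² = -3.353.
ε = (dQ/dP)(P/Q) = (-3.353)(31/246.935).
|ε| < 1, so demand is inelastic at this price.

-0.421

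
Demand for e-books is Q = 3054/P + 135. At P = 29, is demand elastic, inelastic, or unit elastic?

inelastic

Q = 240.310, dQ/dP = -3.631.
ε = (dQ/dP)(P/Q) ≈ -0.438.
|ε| = 0.44 < 1.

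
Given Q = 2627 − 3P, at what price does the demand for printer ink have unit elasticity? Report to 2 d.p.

437.83

For linear demand Q = a − bP, ε = −bP/(a − bP). |ε| = 1 when bP = a − bP, i.e. P = a/(2b).
P = 2627/(2·3) = 2627/6 = 437.8333.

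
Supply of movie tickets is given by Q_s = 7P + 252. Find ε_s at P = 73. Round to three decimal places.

0.670

At P = 73, Q_s = 763.
dQ_s/dP = 7.
ε_s = (dQ_s/dP)(P/Q_s) = (7)(73/763).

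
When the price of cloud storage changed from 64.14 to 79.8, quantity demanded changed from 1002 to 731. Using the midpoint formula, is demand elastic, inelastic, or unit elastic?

elastic

Arc ε ≈ -1.437.
|ε| = 1.44 > 1.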